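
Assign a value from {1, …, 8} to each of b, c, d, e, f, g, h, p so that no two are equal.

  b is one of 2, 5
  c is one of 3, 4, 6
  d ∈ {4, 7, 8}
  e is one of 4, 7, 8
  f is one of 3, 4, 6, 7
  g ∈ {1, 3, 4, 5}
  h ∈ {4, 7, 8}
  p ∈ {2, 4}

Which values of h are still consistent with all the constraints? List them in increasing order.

4, 7, 8

Among the 8 variables, 1 fits only g (and all 8 values in {1, 2, 3, 4, 5, 6, 7, 8} must be used), so g = 1.
The 7 still-open variables draw from only 7 values {2, 3, 4, 5, 6, 7, 8}, so each is used; only b can be 5, hence b = 5.
The 6 still-open variables draw from only 6 values {2, 3, 4, 6, 7, 8}, so each is used; only p can be 2, hence p = 2.
The 3 variables d, e, h are confined to {4, 7, 8}, which locks those values in; drop them from c, f.
No further eliminations apply; h can still be any of 4, 7, 8.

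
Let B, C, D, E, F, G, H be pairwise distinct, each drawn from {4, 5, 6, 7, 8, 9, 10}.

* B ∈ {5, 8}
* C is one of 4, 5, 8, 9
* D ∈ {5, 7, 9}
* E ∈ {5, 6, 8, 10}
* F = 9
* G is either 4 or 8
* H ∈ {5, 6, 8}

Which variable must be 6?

F's domain is down to {9}, so F = 9. Eliminate 9 elsewhere: C, D.
The 6 still-open variables draw from only 6 values {4, 5, 6, 7, 8, 10}, so each is used; only D can be 7, hence D = 7.
Among the 5 still-open variables, 10 fits only E (and all 5 values in {4, 5, 6, 8, 10} must be used), so E = 10.
The 4 still-open variables together cover exactly {4, 5, 6, 8} — 4 values for 4 variables — and 6 appears only in H's list, so H = 6.

H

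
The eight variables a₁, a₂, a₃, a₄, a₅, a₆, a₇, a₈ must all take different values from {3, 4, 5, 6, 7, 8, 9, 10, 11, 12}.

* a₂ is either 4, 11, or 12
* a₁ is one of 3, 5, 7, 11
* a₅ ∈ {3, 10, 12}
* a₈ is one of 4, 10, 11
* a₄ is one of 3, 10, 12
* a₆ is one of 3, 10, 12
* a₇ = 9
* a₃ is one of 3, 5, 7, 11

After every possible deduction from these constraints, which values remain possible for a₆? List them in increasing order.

3, 10, 12

a₇ must be 9 (only option left).
a₄, a₅, a₆ share exactly the 3 values {3, 10, 12}; by pigeonhole those values go to them, so strike 3, 10, 12 from a₁, a₂, a₃, a₈.
The 2 variables a₂ and a₈ are confined to {4, 11}, which locks those values in; drop them from a₁, a₃.
No further eliminations apply; a₆ can still be any of 3, 10, 12.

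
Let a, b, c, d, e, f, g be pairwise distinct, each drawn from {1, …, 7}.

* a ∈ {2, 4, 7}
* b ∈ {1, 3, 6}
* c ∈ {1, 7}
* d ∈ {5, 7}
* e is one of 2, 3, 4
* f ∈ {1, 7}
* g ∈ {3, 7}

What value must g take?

3

The 7 variables draw from only 7 values {1, 2, 3, 4, 5, 6, 7}, so each is used; only d can be 5, hence d = 5.
The 6 still-open variables together cover exactly {1, 2, 3, 4, 6, 7} — 6 values for 6 variables — and 6 appears only in b's list, so b = 6.
c and f between them cover only {1, 7} — a naked pair. Remove those values from a, g.
So g = 3.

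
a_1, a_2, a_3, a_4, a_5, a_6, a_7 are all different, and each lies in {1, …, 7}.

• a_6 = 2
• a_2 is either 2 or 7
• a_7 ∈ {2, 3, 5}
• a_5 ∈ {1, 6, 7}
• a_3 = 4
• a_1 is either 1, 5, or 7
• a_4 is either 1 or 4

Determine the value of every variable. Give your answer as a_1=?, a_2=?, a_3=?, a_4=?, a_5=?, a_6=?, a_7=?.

a_1=5, a_2=7, a_3=4, a_4=1, a_5=6, a_6=2, a_7=3

a_3's domain is down to {4}, so a_3 = 4. Strike 4 from a_4.
a_4 must be 1 (only option left). Strike 1 from a_1, a_5.
a_6 has just one choice, so a_6 = 2. Strike 2 from a_2, a_7.
a_2 has just one choice, so a_2 = 7. Strike 7 from a_1, a_5.
a_5 has just one choice, so a_5 = 6.
That leaves a_1 = 5. Remove 5 from a_7.
a_7 must be 3 (only option left).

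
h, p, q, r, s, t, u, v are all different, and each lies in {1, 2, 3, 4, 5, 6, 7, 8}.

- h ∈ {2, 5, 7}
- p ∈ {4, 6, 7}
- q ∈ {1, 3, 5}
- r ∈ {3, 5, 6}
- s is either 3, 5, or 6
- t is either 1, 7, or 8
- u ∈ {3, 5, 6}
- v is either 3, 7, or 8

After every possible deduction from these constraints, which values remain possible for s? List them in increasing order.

3, 5, 6

The 8 variables draw from only 8 values {1, 2, 3, 4, 5, 6, 7, 8}, so each is used; only h can be 2, hence h = 2.
The 7 still-open variables draw from only 7 values {1, 3, 4, 5, 6, 7, 8}, so each is used; only p can be 4, hence p = 4.
r, s, u between them cover only {3, 5, 6} — a naked triple. Remove those values from q, v.
q must be 1 (only option left). Strike 1 from t.
No further eliminations apply; s can still be any of 3, 5, 6.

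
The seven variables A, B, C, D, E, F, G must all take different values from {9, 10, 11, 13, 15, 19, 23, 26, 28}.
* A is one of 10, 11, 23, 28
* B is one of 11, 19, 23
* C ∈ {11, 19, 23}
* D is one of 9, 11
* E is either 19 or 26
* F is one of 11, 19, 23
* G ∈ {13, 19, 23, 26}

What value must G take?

13

B, C, F share exactly the 3 values {11, 19, 23}; by pigeonhole those values go to them, so strike 11, 19, 23 from A, D, E, G.
D has just one choice, so D = 9.
E's domain is down to {26}, so E = 26. Eliminate 26 elsewhere: G.
So G = 13.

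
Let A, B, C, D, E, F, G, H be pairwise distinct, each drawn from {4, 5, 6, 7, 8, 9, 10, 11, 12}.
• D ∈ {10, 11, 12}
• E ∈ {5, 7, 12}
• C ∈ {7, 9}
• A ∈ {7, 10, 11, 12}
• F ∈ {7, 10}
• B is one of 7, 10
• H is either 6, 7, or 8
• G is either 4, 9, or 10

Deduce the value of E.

5

B and F between them cover only {7, 10} — a naked pair. Remove those values from A, C, D, E, G, H.
C has just one choice, so C = 9. Remove 9 from G.
G must be 4 (only option left).
A and D share exactly the 2 values {11, 12}; by pigeonhole those values go to them, so strike 11, 12 from E.
So E = 5.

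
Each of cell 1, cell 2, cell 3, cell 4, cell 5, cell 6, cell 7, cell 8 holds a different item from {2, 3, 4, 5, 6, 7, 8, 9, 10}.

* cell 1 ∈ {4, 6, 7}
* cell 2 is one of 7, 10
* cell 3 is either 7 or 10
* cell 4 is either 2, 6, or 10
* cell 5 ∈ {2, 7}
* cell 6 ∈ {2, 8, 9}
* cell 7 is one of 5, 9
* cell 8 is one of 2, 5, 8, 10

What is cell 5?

2

Among the 8 variables, 4 fits only cell 1 (and all 8 values in {2, 4, 5, 6, 7, 8, 9, 10} must be used), so cell 1 = 4.
The 7 still-open variables draw from only 7 values {2, 5, 6, 7, 8, 9, 10}, so each is used; only cell 4 can be 6, hence cell 4 = 6.
cell 2 and cell 3 share exactly the 2 values {7, 10}; by pigeonhole those values go to them, so strike 7, 10 from cell 5, cell 8.
So cell 5 = 2.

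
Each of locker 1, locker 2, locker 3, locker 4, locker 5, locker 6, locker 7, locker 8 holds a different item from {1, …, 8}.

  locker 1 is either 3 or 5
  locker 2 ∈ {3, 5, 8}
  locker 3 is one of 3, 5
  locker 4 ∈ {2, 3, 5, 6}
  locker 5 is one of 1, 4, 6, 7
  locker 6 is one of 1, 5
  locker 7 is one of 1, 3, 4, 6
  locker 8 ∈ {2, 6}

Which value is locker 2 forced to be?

The 8 variables together cover exactly {1, 2, 3, 4, 5, 6, 7, 8} — 8 values for 8 variables — and 7 appears only in locker 5's list, so locker 5 = 7.
Among the 7 still-open variables, 4 fits only locker 7 (and all 7 values in {1, 2, 3, 4, 5, 6, 8} must be used), so locker 7 = 4.
Among the 6 still-open variables, 1 fits only locker 6 (and all 6 values in {1, 2, 3, 5, 6, 8} must be used), so locker 6 = 1.
The 5 still-open variables together cover exactly {2, 3, 5, 6, 8} — 5 values for 5 variables — and 8 appears only in locker 2's list, so locker 2 = 8.

8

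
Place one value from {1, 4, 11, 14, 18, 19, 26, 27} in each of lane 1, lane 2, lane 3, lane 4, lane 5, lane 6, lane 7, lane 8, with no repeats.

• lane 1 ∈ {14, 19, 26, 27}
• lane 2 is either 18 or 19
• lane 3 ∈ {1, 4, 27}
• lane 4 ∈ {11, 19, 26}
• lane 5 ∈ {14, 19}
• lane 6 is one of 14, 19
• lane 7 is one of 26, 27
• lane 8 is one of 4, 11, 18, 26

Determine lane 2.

18

Among the 8 variables, 1 fits only lane 3 (and all 8 values in {1, 4, 11, 14, 18, 19, 26, 27} must be used), so lane 3 = 1.
The 7 still-open variables draw from only 7 values {4, 11, 14, 18, 19, 26, 27}, so each is used; only lane 8 can be 4, hence lane 8 = 4.
Among the 6 still-open variables, 11 fits only lane 4 (and all 6 values in {11, 14, 18, 19, 26, 27} must be used), so lane 4 = 11.
The 5 still-open variables together cover exactly {14, 18, 19, 26, 27} — 5 values for 5 variables — and 18 appears only in lane 2's list, so lane 2 = 18.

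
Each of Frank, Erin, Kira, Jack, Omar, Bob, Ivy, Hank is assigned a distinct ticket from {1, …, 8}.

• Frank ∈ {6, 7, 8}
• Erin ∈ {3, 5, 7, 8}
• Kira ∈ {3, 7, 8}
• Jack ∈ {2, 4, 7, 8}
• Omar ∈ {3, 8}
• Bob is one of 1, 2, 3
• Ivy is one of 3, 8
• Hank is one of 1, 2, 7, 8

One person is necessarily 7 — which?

Kira

Among the 8 variables, 4 fits only Jack (and all 8 values in {1, 2, 3, 4, 5, 6, 7, 8} must be used), so Jack = 4.
Among the 7 still-open variables, 5 fits only Erin (and all 7 values in {1, 2, 3, 5, 6, 7, 8} must be used), so Erin = 5.
The 6 still-open variables draw from only 6 values {1, 2, 3, 6, 7, 8}, so each is used; only Frank can be 6, hence Frank = 6.
Omar and Ivy share exactly the 2 values {3, 8}; by pigeonhole those values go to them, so strike 3, 8 from Kira, Bob, Hank.
So 7 goes to Kira.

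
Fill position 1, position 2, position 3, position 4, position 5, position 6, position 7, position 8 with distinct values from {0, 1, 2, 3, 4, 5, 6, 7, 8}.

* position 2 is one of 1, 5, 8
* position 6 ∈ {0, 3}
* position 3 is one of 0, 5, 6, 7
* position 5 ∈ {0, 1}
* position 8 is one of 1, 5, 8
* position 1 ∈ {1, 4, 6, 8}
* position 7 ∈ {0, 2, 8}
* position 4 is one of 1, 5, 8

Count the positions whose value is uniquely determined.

The 3 variables position 2, position 4, position 8 are confined to {1, 5, 8}, which locks those values in; drop them from position 1, position 3, position 5, position 7.
position 5 must be 0 (only option left). Remove 0 from position 3, position 6, position 7.
That leaves position 6 = 3.
position 7 must be 2 (only option left).
Determined: position 5=0, position 6=3, position 7=2. The other positions each still have more than one consistent value. That makes 3.

3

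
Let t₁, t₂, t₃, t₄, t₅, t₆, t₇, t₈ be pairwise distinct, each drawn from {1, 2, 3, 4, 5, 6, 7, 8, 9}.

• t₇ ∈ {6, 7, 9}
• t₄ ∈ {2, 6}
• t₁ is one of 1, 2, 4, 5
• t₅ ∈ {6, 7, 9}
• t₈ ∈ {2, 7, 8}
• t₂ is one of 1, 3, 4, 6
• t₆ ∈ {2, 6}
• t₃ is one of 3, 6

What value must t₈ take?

8

t₄ and t₆ share exactly the 2 values {2, 6}; by pigeonhole those values go to them, so strike 2, 6 from t₁, t₂, t₃, t₅, t₇, t₈.
t₃ must be 3 (only option left). Eliminate 3 elsewhere: t₂.
t₅ and t₇ share exactly the 2 values {7, 9}; by pigeonhole those values go to them, so strike 7, 9 from t₈.
So t₈ = 8.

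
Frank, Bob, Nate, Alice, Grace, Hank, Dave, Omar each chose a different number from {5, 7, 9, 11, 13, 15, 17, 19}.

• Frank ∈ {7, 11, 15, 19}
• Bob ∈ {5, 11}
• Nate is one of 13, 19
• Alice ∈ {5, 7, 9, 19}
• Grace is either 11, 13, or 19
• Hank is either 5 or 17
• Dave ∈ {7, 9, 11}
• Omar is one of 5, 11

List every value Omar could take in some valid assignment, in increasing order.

5, 11

The 8 variables draw from only 8 values {5, 7, 9, 11, 13, 15, 17, 19}, so each is used; only Frank can be 15, hence Frank = 15.
The 7 still-open variables draw from only 7 values {5, 7, 9, 11, 13, 17, 19}, so each is used; only Hank can be 17, hence Hank = 17.
Bob and Omar between them cover only {5, 11} — a naked pair. Remove those values from Alice, Grace, Dave.
Nate and Grace share exactly the 2 values {13, 19}; by pigeonhole those values go to them, so strike 13, 19 from Alice.
No further eliminations apply; Omar can still be any of 5, 11.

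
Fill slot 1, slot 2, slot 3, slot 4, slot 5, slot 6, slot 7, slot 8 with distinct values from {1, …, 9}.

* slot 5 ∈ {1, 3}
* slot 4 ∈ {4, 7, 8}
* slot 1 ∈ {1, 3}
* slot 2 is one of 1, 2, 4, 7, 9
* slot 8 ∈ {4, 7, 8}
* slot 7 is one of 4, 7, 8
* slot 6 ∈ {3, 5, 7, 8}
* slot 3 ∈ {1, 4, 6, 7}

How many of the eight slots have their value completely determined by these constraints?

2

The 2 variables slot 1 and slot 5 are confined to {1, 3}, which locks those values in; drop them from slot 2, slot 3, slot 6.
The 3 variables slot 4, slot 7, slot 8 are confined to {4, 7, 8}, which locks those values in; drop them from slot 2, slot 3, slot 6.
That leaves slot 3 = 6.
slot 6's domain is down to {5}, so slot 6 = 5.
Determined: slot 3=6, slot 6=5. The other slots each still have more than one consistent value. That makes 2.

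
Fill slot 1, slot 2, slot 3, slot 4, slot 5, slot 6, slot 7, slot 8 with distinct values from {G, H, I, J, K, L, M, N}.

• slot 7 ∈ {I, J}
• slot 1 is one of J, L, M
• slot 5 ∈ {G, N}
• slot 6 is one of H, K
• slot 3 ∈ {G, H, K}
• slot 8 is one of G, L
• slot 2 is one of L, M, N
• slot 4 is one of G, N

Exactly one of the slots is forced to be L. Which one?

slot 8

The 8 variables draw from only 8 values {G, H, I, J, K, L, M, N}, so each is used; only slot 7 can be I, hence slot 7 = I.
The 7 still-open variables together cover exactly {G, H, J, K, L, M, N} — 7 values for 7 variables — and J appears only in slot 1's list, so slot 1 = J.
Among the 6 still-open variables, M fits only slot 2 (and all 6 values in {G, H, K, L, M, N} must be used), so slot 2 = M.
The 5 still-open variables together cover exactly {G, H, K, L, N} — 5 values for 5 variables — and L appears only in slot 8's list, so slot 8 = L.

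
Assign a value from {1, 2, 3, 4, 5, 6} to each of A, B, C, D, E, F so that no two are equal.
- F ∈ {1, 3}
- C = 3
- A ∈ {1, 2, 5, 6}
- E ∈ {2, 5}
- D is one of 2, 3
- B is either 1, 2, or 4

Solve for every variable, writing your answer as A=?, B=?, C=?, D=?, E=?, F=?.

C has just one choice, so C = 3. Eliminate 3 elsewhere: D, F.
D must be 2 (only option left). Strike 2 from A, B, E.
E's domain is down to {5}, so E = 5. So A can't be 5.
F must be 1 (only option left). Remove 1 from A, B.
That leaves A = 6.
B's domain is down to {4}, so B = 4.

A=6, B=4, C=3, D=2, E=5, F=1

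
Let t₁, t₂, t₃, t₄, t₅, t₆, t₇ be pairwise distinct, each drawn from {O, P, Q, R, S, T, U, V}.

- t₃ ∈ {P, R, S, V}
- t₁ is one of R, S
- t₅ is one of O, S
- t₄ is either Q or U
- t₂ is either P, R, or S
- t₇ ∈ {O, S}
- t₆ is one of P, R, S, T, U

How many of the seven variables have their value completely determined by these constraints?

t₅ and t₇ between them cover only {O, S} — a naked pair. Remove those values from t₁, t₂, t₃, t₆.
t₁ must be R (only option left). Eliminate R elsewhere: t₂, t₃, t₆.
That leaves t₂ = P. Eliminate P elsewhere: t₃, t₆.
t₃ must be V (only option left).
Determined: t₁=R, t₂=P, t₃=V. The other variables each still have more than one consistent value. That makes 3.

3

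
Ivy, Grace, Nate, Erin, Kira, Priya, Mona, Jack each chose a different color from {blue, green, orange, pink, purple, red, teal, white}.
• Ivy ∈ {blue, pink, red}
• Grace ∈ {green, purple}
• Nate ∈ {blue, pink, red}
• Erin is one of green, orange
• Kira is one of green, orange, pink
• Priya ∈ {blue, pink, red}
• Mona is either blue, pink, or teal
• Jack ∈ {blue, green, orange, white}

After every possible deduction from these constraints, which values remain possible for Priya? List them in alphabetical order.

The 8 variables draw from only 8 values {blue, green, orange, pink, purple, red, teal, white}, so each is used; only Grace can be purple, hence Grace = purple.
Among the 7 still-open variables, teal fits only Mona (and all 7 values in {blue, green, orange, pink, red, teal, white} must be used), so Mona = teal.
The 6 still-open variables draw from only 6 values {blue, green, orange, pink, red, white}, so each is used; only Jack can be white, hence Jack = white.
Ivy, Nate, Priya share exactly the 3 values {blue, pink, red}; by pigeonhole those values go to them, so strike blue, pink, red from Kira.
No further eliminations apply; Priya can still be any of blue, pink, red.

blue, pink, red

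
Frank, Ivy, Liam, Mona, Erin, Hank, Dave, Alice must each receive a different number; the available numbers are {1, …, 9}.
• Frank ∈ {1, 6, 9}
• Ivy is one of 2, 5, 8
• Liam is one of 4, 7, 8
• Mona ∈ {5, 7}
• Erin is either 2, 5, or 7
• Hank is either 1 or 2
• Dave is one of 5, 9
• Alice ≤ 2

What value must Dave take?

The 8 variables together cover exactly {1, 2, 4, 5, 6, 7, 8, 9} — 8 values for 8 variables — and 4 appears only in Liam's list, so Liam = 4.
Among the 7 still-open variables, 6 fits only Frank (and all 7 values in {1, 2, 5, 6, 7, 8, 9} must be used), so Frank = 6.
The 6 still-open variables draw from only 6 values {1, 2, 5, 7, 8, 9}, so each is used; only Ivy can be 8, hence Ivy = 8.
The 5 still-open variables together cover exactly {1, 2, 5, 7, 9} — 5 values for 5 variables — and 9 appears only in Dave's list, so Dave = 9.

9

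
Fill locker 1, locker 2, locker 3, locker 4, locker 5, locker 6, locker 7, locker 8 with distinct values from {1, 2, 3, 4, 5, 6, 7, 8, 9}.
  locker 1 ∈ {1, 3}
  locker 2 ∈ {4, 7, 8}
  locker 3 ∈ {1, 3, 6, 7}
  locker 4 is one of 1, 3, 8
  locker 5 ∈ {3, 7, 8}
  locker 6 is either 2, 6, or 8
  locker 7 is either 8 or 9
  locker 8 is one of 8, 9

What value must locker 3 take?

6

The 8 variables together cover exactly {1, 2, 3, 4, 6, 7, 8, 9} — 8 values for 8 variables — and 2 appears only in locker 6's list, so locker 6 = 2.
The 7 still-open variables draw from only 7 values {1, 3, 4, 6, 7, 8, 9}, so each is used; only locker 2 can be 4, hence locker 2 = 4.
The 6 still-open variables together cover exactly {1, 3, 6, 7, 8, 9} — 6 values for 6 variables — and 6 appears only in locker 3's list, so locker 3 = 6.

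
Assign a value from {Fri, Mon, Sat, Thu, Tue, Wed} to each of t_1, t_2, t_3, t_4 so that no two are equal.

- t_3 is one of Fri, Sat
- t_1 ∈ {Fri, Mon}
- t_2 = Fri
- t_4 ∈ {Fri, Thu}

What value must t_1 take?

t_2 has just one choice, so t_2 = Fri. So t_1, t_3, t_4 can't be Fri.
So t_1 = Mon.

Mon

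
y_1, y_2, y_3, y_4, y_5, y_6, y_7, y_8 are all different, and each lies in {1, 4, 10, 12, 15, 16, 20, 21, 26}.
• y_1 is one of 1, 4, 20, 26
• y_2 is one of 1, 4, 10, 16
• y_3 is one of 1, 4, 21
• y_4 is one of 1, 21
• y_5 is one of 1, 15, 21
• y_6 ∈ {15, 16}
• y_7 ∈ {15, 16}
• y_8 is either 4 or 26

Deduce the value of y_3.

The 8 variables draw from only 8 values {1, 4, 10, 15, 16, 20, 21, 26}, so each is used; only y_2 can be 10, hence y_2 = 10.
The 7 still-open variables draw from only 7 values {1, 4, 15, 16, 20, 21, 26}, so each is used; only y_1 can be 20, hence y_1 = 20.
The 6 still-open variables together cover exactly {1, 4, 15, 16, 21, 26} — 6 values for 6 variables — and 26 appears only in y_8's list, so y_8 = 26.
Among the 5 still-open variables, 4 fits only y_3 (and all 5 values in {1, 4, 15, 16, 21} must be used), so y_3 = 4.

4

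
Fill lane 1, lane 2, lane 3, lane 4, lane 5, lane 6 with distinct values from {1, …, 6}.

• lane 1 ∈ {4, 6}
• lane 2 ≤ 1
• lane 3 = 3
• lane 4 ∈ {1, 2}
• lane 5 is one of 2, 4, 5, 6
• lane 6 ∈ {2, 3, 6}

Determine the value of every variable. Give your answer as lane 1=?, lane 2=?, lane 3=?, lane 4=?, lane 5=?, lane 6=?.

lane 2's domain is down to {1}, so lane 2 = 1. Remove 1 from lane 4.
lane 3 must be 3 (only option left). Eliminate 3 elsewhere: lane 6.
lane 4 has just one choice, so lane 4 = 2. Strike 2 from lane 5, lane 6.
lane 6 must be 6 (only option left). Remove 6 from lane 1, lane 5.
That leaves lane 1 = 4. Strike 4 from lane 5.
lane 5 has just one choice, so lane 5 = 5.

lane 1=4, lane 2=1, lane 3=3, lane 4=2, lane 5=5, lane 6=6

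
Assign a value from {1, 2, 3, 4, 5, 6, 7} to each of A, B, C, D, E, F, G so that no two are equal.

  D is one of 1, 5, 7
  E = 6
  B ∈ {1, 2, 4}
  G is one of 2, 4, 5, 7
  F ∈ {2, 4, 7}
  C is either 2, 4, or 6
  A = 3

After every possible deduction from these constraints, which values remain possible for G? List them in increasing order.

2, 4, 5, 7

A has just one choice, so A = 3.
That leaves E = 6. Remove 6 from C.
No further eliminations apply; G can still be any of 2, 4, 5, 7.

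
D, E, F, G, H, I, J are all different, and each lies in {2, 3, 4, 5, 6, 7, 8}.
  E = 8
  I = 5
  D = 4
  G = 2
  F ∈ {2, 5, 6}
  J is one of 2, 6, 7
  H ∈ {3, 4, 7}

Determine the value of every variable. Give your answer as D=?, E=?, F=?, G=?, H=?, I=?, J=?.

D's domain is down to {4}, so D = 4. So H can't be 4.
That leaves E = 8.
G's domain is down to {2}, so G = 2. Remove 2 from F, J.
I's domain is down to {5}, so I = 5. So F can't be 5.
F's domain is down to {6}, so F = 6. Remove 6 from J.
J's domain is down to {7}, so J = 7. Strike 7 from H.
H's domain is down to {3}, so H = 3.

D=4, E=8, F=6, G=2, H=3, I=5, J=7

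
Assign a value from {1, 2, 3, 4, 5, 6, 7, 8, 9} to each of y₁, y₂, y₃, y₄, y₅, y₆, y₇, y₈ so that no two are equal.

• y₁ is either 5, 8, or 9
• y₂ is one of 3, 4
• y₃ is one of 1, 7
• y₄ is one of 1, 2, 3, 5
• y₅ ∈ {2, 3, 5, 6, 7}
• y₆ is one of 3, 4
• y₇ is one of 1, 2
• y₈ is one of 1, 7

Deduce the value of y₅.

y₂ and y₆ share exactly the 2 values {3, 4}; by pigeonhole those values go to them, so strike 3, 4 from y₄, y₅.
The 2 variables y₃ and y₈ are confined to {1, 7}, which locks those values in; drop them from y₄, y₅, y₇.
y₇'s domain is down to {2}, so y₇ = 2. So y₄, y₅ can't be 2.
y₄ must be 5 (only option left). Strike 5 from y₁, y₅.
So y₅ = 6.

6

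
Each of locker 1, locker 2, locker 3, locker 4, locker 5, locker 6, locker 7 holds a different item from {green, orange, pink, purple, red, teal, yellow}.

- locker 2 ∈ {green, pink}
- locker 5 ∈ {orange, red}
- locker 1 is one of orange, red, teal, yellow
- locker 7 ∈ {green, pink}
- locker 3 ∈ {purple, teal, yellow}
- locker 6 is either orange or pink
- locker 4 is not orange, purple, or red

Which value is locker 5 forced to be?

The 7 variables together cover exactly {green, orange, pink, purple, red, teal, yellow} — 7 values for 7 variables — and purple appears only in locker 3's list, so locker 3 = purple.
locker 2 and locker 7 share exactly the 2 values {green, pink}; by pigeonhole those values go to them, so strike green, pink from locker 4, locker 6.
locker 6 must be orange (only option left). Remove orange from locker 1, locker 5.
So locker 5 = red.

red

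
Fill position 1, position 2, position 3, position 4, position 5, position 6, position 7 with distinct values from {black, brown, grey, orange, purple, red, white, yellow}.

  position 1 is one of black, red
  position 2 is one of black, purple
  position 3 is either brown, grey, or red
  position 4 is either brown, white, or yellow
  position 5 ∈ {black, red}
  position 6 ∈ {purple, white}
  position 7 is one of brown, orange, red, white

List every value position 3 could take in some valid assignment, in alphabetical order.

position 1 and position 5 between them cover only {black, red} — a naked pair. Remove those values from position 2, position 3, position 7.
position 2 has just one choice, so position 2 = purple. Remove purple from position 6.
position 6 has just one choice, so position 6 = white. So position 4, position 7 can't be white.
No further eliminations apply; position 3 can still be any of brown, grey.

brown, grey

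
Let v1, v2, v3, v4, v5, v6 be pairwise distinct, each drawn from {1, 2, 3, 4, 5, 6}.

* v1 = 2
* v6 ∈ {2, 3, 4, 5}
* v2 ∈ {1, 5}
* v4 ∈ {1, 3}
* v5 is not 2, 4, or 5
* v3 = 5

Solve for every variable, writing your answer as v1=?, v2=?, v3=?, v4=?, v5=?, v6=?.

v1=2, v2=1, v3=5, v4=3, v5=6, v6=4

v1 must be 2 (only option left). So v6 can't be 2.
v3 must be 5 (only option left). So v2, v6 can't be 5.
v2 has just one choice, so v2 = 1. Remove 1 from v4, v5.
That leaves v4 = 3. Eliminate 3 elsewhere: v5, v6.
That leaves v5 = 6.
v6 has just one choice, so v6 = 4.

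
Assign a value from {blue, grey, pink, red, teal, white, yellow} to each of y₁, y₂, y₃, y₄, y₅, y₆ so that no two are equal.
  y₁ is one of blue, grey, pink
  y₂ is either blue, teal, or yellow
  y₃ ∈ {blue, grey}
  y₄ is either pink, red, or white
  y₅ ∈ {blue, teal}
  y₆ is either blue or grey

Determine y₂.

yellow

The 2 variables y₃ and y₆ are confined to {blue, grey}, which locks those values in; drop them from y₁, y₂, y₅.
y₁'s domain is down to {pink}, so y₁ = pink. Strike pink from y₄.
That leaves y₅ = teal. So y₂ can't be teal.
So y₂ = yellow.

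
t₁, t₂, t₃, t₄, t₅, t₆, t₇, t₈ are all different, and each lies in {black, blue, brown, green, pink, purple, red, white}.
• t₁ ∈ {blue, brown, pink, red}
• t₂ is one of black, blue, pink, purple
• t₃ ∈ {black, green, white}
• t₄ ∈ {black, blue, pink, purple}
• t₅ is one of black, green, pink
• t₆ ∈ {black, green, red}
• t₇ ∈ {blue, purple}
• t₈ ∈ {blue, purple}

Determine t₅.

The 8 variables together cover exactly {black, blue, brown, green, pink, purple, red, white} — 8 values for 8 variables — and brown appears only in t₁'s list, so t₁ = brown.
The 7 still-open variables together cover exactly {black, blue, green, pink, purple, red, white} — 7 values for 7 variables — and red appears only in t₆'s list, so t₆ = red.
The 6 still-open variables together cover exactly {black, blue, green, pink, purple, white} — 6 values for 6 variables — and white appears only in t₃'s list, so t₃ = white.
The 5 still-open variables together cover exactly {black, blue, green, pink, purple} — 5 values for 5 variables — and green appears only in t₅'s list, so t₅ = green.

green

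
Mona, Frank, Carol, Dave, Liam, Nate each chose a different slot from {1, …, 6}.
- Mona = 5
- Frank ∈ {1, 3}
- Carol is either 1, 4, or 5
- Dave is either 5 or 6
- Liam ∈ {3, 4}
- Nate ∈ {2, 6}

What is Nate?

2

Mona's domain is down to {5}, so Mona = 5. Eliminate 5 elsewhere: Carol, Dave.
Dave's domain is down to {6}, so Dave = 6. Eliminate 6 elsewhere: Nate.
So Nate = 2.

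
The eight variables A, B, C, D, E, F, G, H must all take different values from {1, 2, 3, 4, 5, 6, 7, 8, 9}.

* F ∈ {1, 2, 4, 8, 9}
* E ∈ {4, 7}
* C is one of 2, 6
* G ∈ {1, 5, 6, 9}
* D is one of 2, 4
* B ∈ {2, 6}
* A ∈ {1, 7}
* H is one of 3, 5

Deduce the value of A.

1

B and C between them cover only {2, 6} — a naked pair. Remove those values from D, F, G.
D has just one choice, so D = 4. Strike 4 from E, F.
E's domain is down to {7}, so E = 7. Eliminate 7 elsewhere: A.
So A = 1.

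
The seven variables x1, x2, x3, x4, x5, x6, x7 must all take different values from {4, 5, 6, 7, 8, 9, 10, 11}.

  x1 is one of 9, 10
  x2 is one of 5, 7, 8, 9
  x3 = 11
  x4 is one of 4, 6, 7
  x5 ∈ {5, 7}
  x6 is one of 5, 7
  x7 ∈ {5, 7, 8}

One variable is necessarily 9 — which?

x3 has just one choice, so x3 = 11.
The 2 variables x5 and x6 are confined to {5, 7}, which locks those values in; drop them from x2, x4, x7.
x7's domain is down to {8}, so x7 = 8. So x2 can't be 8.
So 9 goes to x2.

x2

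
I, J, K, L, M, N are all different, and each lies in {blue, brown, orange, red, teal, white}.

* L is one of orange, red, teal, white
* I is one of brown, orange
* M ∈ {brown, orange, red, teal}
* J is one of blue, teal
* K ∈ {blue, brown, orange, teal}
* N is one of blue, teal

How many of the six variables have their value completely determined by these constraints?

2

The 6 variables together cover exactly {blue, brown, orange, red, teal, white} — 6 values for 6 variables — and white appears only in L's list, so L = white.
Among the 5 still-open variables, red fits only M (and all 5 values in {blue, brown, orange, red, teal} must be used), so M = red.
The 2 variables J and N are confined to {blue, teal}, which locks those values in; drop them from K.
Determined: L=white, M=red. The other variables each still have more than one consistent value. That makes 2.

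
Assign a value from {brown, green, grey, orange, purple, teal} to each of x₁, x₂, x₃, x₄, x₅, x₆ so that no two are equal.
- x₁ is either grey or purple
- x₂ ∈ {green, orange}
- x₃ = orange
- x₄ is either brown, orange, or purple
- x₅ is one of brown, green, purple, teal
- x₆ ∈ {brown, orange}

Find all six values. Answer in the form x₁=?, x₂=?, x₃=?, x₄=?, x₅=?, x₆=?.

x₁=grey, x₂=green, x₃=orange, x₄=purple, x₅=teal, x₆=brown

x₃ must be orange (only option left). Remove orange from x₂, x₄, x₆.
x₆ has just one choice, so x₆ = brown. So x₄, x₅ can't be brown.
x₂ has just one choice, so x₂ = green. Remove green from x₅.
x₄ has just one choice, so x₄ = purple. Strike purple from x₁, x₅.
x₅'s domain is down to {teal}, so x₅ = teal.
x₁ has just one choice, so x₁ = grey.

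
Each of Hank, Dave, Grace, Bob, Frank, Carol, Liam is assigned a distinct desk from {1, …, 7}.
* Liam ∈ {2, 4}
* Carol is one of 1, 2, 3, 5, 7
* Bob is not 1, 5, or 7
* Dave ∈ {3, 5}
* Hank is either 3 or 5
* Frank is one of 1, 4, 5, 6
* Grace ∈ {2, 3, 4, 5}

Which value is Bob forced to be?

Among the 7 variables, 7 fits only Carol (and all 7 values in {1, 2, 3, 4, 5, 6, 7} must be used), so Carol = 7.
The 6 still-open variables together cover exactly {1, 2, 3, 4, 5, 6} — 6 values for 6 variables — and 1 appears only in Frank's list, so Frank = 1.
The 5 still-open variables draw from only 5 values {2, 3, 4, 5, 6}, so each is used; only Bob can be 6, hence Bob = 6.

6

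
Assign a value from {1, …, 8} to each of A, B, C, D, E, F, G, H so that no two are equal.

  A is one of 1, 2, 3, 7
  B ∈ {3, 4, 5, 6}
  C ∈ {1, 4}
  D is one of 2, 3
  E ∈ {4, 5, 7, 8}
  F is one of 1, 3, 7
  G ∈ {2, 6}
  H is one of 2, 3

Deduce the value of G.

6

The 8 variables draw from only 8 values {1, 2, 3, 4, 5, 6, 7, 8}, so each is used; only E can be 8, hence E = 8.
The 7 still-open variables together cover exactly {1, 2, 3, 4, 5, 6, 7} — 7 values for 7 variables — and 5 appears only in B's list, so B = 5.
Among the 6 still-open variables, 4 fits only C (and all 6 values in {1, 2, 3, 4, 6, 7} must be used), so C = 4.
The 5 still-open variables together cover exactly {1, 2, 3, 6, 7} — 5 values for 5 variables — and 6 appears only in G's list, so G = 6.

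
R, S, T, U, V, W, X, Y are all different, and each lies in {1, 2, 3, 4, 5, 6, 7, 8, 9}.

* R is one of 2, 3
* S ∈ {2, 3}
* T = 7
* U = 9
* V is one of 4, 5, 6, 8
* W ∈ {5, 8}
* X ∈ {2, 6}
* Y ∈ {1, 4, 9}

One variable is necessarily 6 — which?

X

T's domain is down to {7}, so T = 7.
U must be 9 (only option left). Strike 9 from Y.
R and S between them cover only {2, 3} — a naked pair. Remove those values from X.
So 6 goes to X.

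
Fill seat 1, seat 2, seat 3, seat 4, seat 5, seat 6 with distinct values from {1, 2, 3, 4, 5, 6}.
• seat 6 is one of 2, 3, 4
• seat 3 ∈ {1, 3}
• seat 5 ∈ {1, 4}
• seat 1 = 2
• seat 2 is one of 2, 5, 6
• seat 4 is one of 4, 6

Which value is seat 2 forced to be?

5

seat 1 has just one choice, so seat 1 = 2. Eliminate 2 elsewhere: seat 2, seat 6.
The 5 still-open variables together cover exactly {1, 3, 4, 5, 6} — 5 values for 5 variables — and 5 appears only in seat 2's list, so seat 2 = 5.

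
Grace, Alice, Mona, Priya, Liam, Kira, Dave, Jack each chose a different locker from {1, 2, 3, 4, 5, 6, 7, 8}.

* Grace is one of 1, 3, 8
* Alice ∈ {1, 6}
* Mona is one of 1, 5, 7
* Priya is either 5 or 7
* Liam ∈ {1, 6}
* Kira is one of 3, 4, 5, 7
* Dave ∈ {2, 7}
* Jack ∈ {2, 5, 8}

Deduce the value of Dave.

The 8 variables together cover exactly {1, 2, 3, 4, 5, 6, 7, 8} — 8 values for 8 variables — and 4 appears only in Kira's list, so Kira = 4.
Among the 7 still-open variables, 3 fits only Grace (and all 7 values in {1, 2, 3, 5, 6, 7, 8} must be used), so Grace = 3.
The 6 still-open variables draw from only 6 values {1, 2, 5, 6, 7, 8}, so each is used; only Jack can be 8, hence Jack = 8.
Among the 5 still-open variables, 2 fits only Dave (and all 5 values in {1, 2, 5, 6, 7} must be used), so Dave = 2.

2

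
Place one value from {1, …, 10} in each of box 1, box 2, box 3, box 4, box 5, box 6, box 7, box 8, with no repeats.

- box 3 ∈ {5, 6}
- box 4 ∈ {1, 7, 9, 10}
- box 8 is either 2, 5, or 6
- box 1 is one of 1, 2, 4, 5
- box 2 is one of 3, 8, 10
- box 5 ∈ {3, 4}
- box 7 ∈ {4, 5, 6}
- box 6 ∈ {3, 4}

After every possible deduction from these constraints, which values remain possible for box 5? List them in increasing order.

The 2 variables box 5 and box 6 are confined to {3, 4}, which locks those values in; drop them from box 1, box 2, box 7.
box 3 and box 7 share exactly the 2 values {5, 6}; by pigeonhole those values go to them, so strike 5, 6 from box 1, box 8.
box 8 has just one choice, so box 8 = 2. So box 1 can't be 2.
box 1 has just one choice, so box 1 = 1. So box 4 can't be 1.
No further eliminations apply; box 5 can still be any of 3, 4.

3, 4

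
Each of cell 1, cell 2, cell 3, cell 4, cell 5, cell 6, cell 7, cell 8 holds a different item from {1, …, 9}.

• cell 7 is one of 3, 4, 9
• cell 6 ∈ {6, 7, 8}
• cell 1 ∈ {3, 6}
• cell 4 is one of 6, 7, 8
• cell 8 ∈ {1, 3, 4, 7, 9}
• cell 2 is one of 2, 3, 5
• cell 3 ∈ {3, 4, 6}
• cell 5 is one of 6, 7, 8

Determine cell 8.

1

The 3 variables cell 4, cell 5, cell 6 are confined to {6, 7, 8}, which locks those values in; drop them from cell 1, cell 3, cell 8.
cell 1's domain is down to {3}, so cell 1 = 3. So cell 2, cell 3, cell 7, cell 8 can't be 3.
cell 3's domain is down to {4}, so cell 3 = 4. Remove 4 from cell 7, cell 8.
cell 7's domain is down to {9}, so cell 7 = 9. Strike 9 from cell 8.
So cell 8 = 1.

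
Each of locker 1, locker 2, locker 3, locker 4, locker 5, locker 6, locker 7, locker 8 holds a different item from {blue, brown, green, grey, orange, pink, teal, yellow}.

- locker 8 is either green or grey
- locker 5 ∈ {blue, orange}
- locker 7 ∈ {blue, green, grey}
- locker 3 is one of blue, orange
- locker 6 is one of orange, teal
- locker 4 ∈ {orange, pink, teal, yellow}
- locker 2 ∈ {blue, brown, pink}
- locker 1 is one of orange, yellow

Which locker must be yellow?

The 8 variables draw from only 8 values {blue, brown, green, grey, orange, pink, teal, yellow}, so each is used; only locker 2 can be brown, hence locker 2 = brown.
The 7 still-open variables together cover exactly {blue, green, grey, orange, pink, teal, yellow} — 7 values for 7 variables — and pink appears only in locker 4's list, so locker 4 = pink.
Among the 6 still-open variables, teal fits only locker 6 (and all 6 values in {blue, green, grey, orange, teal, yellow} must be used), so locker 6 = teal.
Among the 5 still-open variables, yellow fits only locker 1 (and all 5 values in {blue, green, grey, orange, yellow} must be used), so locker 1 = yellow.

locker 1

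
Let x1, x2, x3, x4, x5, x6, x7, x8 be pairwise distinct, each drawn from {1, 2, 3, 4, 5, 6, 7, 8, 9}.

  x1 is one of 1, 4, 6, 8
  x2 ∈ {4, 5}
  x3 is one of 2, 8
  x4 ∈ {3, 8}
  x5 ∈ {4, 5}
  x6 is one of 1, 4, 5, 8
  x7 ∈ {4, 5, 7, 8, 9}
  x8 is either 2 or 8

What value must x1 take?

The 2 variables x2 and x5 are confined to {4, 5}, which locks those values in; drop them from x1, x6, x7.
x3 and x8 share exactly the 2 values {2, 8}; by pigeonhole those values go to them, so strike 2, 8 from x1, x4, x6, x7.
That leaves x4 = 3.
x6 must be 1 (only option left). Strike 1 from x1.
So x1 = 6.

6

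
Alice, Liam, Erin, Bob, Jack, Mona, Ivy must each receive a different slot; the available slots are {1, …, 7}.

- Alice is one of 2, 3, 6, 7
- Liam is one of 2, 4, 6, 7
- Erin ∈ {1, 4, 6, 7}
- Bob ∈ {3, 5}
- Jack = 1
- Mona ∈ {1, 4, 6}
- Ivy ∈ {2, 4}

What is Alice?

3

Jack's domain is down to {1}, so Jack = 1. Eliminate 1 elsewhere: Erin, Mona.
The 6 still-open variables draw from only 6 values {2, 3, 4, 5, 6, 7}, so each is used; only Bob can be 5, hence Bob = 5.
The 5 still-open variables draw from only 5 values {2, 3, 4, 6, 7}, so each is used; only Alice can be 3, hence Alice = 3.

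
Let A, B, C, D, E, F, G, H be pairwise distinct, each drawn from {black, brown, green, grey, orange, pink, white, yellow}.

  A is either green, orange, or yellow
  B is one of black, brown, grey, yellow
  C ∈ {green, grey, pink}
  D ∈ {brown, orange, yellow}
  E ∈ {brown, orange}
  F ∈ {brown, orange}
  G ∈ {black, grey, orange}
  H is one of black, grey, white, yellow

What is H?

Among the 8 variables, pink fits only C (and all 8 values in {black, brown, green, grey, orange, pink, white, yellow} must be used), so C = pink.
The 7 still-open variables together cover exactly {black, brown, green, grey, orange, white, yellow} — 7 values for 7 variables — and green appears only in A's list, so A = green.
The 6 still-open variables together cover exactly {black, brown, grey, orange, white, yellow} — 6 values for 6 variables — and white appears only in H's list, so H = white.

white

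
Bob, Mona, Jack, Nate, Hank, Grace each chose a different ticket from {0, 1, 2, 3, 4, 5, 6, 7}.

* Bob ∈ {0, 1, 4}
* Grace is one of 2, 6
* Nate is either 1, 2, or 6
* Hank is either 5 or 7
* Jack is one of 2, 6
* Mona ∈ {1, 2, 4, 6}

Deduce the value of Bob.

0

The 2 variables Jack and Grace are confined to {2, 6}, which locks those values in; drop them from Mona, Nate.
Nate must be 1 (only option left). So Bob, Mona can't be 1.
Mona's domain is down to {4}, so Mona = 4. Eliminate 4 elsewhere: Bob.
So Bob = 0.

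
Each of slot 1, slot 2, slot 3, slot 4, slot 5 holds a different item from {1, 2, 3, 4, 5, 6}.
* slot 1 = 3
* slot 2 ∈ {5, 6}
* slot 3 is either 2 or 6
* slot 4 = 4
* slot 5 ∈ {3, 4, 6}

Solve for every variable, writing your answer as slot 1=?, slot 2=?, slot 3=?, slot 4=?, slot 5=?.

slot 1's domain is down to {3}, so slot 1 = 3. So slot 5 can't be 3.
slot 4's domain is down to {4}, so slot 4 = 4. Strike 4 from slot 5.
slot 5 has just one choice, so slot 5 = 6. Eliminate 6 elsewhere: slot 2, slot 3.
slot 2 must be 5 (only option left).
slot 3 must be 2 (only option left).

slot 1=3, slot 2=5, slot 3=2, slot 4=4, slot 5=6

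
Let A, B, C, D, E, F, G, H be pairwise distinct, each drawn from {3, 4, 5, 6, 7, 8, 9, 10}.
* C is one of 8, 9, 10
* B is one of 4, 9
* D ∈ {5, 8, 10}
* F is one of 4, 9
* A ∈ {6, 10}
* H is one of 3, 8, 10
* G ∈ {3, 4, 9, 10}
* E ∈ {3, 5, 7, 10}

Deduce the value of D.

5

The 8 variables draw from only 8 values {3, 4, 5, 6, 7, 8, 9, 10}, so each is used; only A can be 6, hence A = 6.
The 7 still-open variables draw from only 7 values {3, 4, 5, 7, 8, 9, 10}, so each is used; only E can be 7, hence E = 7.
Among the 6 still-open variables, 5 fits only D (and all 6 values in {3, 4, 5, 8, 9, 10} must be used), so D = 5.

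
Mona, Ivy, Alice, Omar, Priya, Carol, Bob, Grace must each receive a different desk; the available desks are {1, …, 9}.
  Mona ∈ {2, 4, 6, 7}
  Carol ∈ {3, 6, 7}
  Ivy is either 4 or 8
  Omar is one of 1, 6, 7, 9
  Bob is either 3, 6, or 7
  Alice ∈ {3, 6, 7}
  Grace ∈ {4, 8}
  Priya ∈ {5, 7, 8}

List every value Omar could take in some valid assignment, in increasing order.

1, 9

Ivy and Grace share exactly the 2 values {4, 8}; by pigeonhole those values go to them, so strike 4, 8 from Mona, Priya.
Alice, Carol, Bob between them cover only {3, 6, 7} — a naked triple. Remove those values from Mona, Omar, Priya.
Mona must be 2 (only option left).
Priya's domain is down to {5}, so Priya = 5.
No further eliminations apply; Omar can still be any of 1, 9.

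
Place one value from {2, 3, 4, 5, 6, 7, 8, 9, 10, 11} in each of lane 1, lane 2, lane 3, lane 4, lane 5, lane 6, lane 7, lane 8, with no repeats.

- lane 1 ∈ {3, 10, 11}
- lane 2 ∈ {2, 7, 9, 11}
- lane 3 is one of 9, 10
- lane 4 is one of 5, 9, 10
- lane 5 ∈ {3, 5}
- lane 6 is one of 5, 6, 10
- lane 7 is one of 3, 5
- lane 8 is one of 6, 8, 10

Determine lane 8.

lane 5 and lane 7 between them cover only {3, 5} — a naked pair. Remove those values from lane 1, lane 4, lane 6.
The 2 variables lane 3 and lane 4 are confined to {9, 10}, which locks those values in; drop them from lane 1, lane 2, lane 6, lane 8.
lane 1 must be 11 (only option left). Eliminate 11 elsewhere: lane 2.
lane 6's domain is down to {6}, so lane 6 = 6. Eliminate 6 elsewhere: lane 8.
So lane 8 = 8.

8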